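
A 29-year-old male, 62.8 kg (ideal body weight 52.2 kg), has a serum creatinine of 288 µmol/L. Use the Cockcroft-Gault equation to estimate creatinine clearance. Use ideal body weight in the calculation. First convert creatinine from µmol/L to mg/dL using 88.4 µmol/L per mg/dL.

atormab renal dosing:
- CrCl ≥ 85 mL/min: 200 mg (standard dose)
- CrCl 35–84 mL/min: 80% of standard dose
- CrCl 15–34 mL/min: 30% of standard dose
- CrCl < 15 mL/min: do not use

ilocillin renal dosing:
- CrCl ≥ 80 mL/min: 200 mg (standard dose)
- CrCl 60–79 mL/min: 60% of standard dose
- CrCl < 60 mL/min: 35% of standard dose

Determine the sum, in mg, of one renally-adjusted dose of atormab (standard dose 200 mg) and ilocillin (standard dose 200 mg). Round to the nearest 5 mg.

SCr = 288 / 88.4 = 3.258 mg/dL
CrCl = (140 − 29) × 52.2 / (72 × 3.258) = 5794.2 / 234.58 ≈ 24.7 mL/min
CrCl ≈ 25 mL/min.
atormab: 15–34 mL/min → 30% of 200 mg = 60 mg.
ilocillin: < 60 mL/min → 35% of 200 mg = 70 mg.
Total = 60 + 70 = 130 mg.

130 mg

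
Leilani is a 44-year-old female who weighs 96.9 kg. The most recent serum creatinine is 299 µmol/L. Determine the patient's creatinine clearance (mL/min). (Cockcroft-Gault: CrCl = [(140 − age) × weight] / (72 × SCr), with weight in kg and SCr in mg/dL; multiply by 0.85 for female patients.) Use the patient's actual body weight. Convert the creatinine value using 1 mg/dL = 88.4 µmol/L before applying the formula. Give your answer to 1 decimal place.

SCr = 299 / 88.4 = 3.382 mg/dL
CrCl = (140 − 44) × 96.9 / (72 × 3.382) × 0.85 = 9302.4 / 243.50 × 0.85 ≈ 32.5 mL/min

32.5 mL/min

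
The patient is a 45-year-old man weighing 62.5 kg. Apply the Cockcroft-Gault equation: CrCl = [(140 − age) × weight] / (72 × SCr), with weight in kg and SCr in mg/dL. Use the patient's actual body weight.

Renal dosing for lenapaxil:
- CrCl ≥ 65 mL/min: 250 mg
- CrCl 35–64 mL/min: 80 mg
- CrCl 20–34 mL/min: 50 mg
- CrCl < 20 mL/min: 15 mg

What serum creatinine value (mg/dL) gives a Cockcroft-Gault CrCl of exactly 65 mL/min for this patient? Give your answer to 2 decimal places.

1.27 mg/dL

Standard dose requires CrCl ≥ 65 mL/min.
Set (140 − 45) × 62.5 / (72 × SCr) = 65
SCr = (140 − 45) × 62.5 / (72 × 65) = 1.269 mg/dL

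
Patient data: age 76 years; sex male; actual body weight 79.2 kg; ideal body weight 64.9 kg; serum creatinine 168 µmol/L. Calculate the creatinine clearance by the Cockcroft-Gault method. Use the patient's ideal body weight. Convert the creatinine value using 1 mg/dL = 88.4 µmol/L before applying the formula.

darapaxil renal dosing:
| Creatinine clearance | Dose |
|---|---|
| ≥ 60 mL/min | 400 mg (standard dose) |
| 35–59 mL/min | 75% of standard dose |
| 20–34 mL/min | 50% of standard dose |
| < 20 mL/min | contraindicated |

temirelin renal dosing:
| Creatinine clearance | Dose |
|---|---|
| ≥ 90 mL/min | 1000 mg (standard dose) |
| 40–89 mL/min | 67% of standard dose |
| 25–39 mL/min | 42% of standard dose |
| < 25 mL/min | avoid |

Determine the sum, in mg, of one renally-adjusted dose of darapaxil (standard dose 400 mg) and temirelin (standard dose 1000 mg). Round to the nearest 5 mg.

620 mg

SCr = 168 / 88.4 = 1.9 mg/dL
CrCl = (140 − 76) × 64.9 / (72 × 1.9) = 4153.6 / 136.80 ≈ 30.4 mL/min
CrCl ≈ 30 mL/min.
darapaxil: 20–34 mL/min → 50% of 400 mg = 200 mg.
temirelin: 25–39 mL/min → 42% of 1000 mg = 420 mg.
Total = 200 + 420 = 620 mg.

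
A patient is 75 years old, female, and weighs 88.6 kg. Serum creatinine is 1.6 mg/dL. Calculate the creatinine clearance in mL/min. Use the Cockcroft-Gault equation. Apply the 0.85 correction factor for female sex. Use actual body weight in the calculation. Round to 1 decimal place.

42.5 mL/min

CrCl = (140 − 75) × 88.6 / (72 × 1.6) × 0.85 = 5759.0 / 115.20 × 0.85 ≈ 42.5 mL/min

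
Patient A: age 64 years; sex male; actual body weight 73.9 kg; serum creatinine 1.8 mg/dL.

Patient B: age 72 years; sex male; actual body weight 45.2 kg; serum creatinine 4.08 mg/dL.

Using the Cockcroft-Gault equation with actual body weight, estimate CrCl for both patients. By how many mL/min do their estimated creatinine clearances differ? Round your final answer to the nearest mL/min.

Patient A: CrCl = (140 − 64) × 73.9 / (72 × 1.8) = 5616.4 / 129.60 ≈ 43.3 mL/min
Patient B: CrCl = (140 − 72) × 45.2 / (72 × 4.08) = 3073.6 / 293.76 ≈ 10.5 mL/min
|43.3 − 10.5| = 32.8 mL/min

33 mL/min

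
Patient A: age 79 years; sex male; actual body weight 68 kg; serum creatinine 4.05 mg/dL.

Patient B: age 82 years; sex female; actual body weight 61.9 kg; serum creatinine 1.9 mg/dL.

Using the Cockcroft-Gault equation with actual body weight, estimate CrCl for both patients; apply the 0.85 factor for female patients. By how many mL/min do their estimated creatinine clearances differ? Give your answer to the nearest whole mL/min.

Patient A: CrCl = (140 − 79) × 68 / (72 × 4.05) = 4148.0 / 291.60 ≈ 14.2 mL/min
Patient B: CrCl = (140 − 82) × 61.9 / (72 × 1.9) × 0.85 = 3590.2 / 136.80 × 0.85 ≈ 22.3 mL/min
|14.2 − 22.3| = 8.1 mL/min

8 mL/min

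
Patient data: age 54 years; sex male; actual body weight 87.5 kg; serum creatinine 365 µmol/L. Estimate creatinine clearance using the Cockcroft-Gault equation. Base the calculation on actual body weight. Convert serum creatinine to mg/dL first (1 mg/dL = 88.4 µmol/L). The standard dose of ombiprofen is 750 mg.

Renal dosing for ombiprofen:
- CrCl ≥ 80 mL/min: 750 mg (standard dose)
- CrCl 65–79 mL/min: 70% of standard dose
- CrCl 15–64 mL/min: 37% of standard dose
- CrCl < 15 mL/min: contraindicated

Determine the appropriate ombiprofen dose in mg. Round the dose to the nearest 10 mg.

280 mg

SCr = 365 / 88.4 = 4.129 mg/dL
CrCl = (140 − 54) × 87.5 / (72 × 4.129) = 7525.0 / 297.29 ≈ 25.3 mL/min
CrCl ≈ 25 mL/min → bracket 15–64 mL/min.
37% of 750 mg = 277.5 mg → 280 mg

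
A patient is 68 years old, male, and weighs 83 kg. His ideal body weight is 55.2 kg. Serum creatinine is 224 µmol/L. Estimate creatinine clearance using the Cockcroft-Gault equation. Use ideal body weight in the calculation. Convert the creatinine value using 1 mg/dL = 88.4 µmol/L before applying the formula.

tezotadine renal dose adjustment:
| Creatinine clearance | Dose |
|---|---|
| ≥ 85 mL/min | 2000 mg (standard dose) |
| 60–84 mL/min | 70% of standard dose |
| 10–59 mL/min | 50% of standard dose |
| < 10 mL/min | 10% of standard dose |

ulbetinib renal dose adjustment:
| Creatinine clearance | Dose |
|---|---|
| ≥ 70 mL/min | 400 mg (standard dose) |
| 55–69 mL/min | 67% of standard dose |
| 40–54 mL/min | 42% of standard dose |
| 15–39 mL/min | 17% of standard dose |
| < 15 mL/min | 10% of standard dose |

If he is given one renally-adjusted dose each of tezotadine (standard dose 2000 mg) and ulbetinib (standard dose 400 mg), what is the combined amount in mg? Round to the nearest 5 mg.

1070 mg

SCr = 224 / 88.4 = 2.534 mg/dL
CrCl = (140 − 68) × 55.2 / (72 × 2.534) = 3974.4 / 182.45 ≈ 21.8 mL/min
CrCl ≈ 22 mL/min.
tezotadine: 10–59 mL/min → 50% of 2000 mg = 1000 mg.
ulbetinib: 15–39 mL/min → 17% of 400 mg = 68 mg.
Total = 1000 + 68 = 1068 mg.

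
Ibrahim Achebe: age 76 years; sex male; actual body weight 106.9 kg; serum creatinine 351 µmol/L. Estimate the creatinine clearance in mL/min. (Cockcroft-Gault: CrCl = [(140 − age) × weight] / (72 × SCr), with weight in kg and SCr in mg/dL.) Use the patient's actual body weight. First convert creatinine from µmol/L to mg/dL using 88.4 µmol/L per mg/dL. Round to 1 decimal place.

23.9 mL/min

SCr = 351 / 88.4 = 3.971 mg/dL
CrCl = (140 − 76) × 106.9 / (72 × 3.971) = 6841.6 / 285.91 ≈ 23.9 mL/min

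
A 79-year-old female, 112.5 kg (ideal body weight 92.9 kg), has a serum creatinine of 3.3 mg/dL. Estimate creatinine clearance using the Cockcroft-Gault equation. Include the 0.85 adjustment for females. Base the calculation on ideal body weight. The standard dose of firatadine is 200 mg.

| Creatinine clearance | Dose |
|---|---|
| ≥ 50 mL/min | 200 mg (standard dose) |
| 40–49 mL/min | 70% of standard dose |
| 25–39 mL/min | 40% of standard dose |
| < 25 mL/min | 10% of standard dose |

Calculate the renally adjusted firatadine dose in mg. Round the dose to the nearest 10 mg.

CrCl = (140 − 79) × 92.9 / (72 × 3.3) × 0.85 = 5666.9 / 237.60 × 0.85 ≈ 20.3 mL/min
CrCl ≈ 20 mL/min → bracket < 25 mL/min.
10% of 200 mg = 20 mg

20 mg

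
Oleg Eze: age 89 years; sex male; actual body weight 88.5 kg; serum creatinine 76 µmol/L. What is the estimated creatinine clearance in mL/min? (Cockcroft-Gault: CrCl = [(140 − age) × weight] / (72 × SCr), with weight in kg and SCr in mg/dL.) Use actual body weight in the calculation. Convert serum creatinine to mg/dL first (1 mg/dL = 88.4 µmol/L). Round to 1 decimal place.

SCr = 76 / 88.4 = 0.86 mg/dL
CrCl = (140 − 89) × 88.5 / (72 × 0.86) = 4513.5 / 61.92 ≈ 72.9 mL/min

72.9 mL/min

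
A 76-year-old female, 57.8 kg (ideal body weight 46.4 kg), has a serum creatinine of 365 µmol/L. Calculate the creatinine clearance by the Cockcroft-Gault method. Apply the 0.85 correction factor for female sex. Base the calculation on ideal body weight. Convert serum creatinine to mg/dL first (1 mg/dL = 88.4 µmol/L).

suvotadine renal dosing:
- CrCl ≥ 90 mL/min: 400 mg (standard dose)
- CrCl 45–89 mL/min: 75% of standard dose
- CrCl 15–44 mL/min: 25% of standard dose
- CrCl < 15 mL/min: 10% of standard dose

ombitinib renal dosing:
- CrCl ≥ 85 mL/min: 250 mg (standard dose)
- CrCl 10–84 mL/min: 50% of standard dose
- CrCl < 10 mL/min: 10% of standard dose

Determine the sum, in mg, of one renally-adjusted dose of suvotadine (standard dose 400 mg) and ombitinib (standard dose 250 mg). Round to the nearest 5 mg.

65 mg

SCr = 365 / 88.4 = 4.129 mg/dL
CrCl = (140 − 76) × 46.4 / (72 × 4.129) × 0.85 = 2969.6 / 297.29 × 0.85 ≈ 8.5 mL/min
CrCl ≈ 8 mL/min.
suvotadine: < 15 mL/min → 10% of 400 mg = 40 mg.
ombitinib: < 10 mL/min → 10% of 250 mg = 25 mg.
Total = 40 + 25 = 65 mg.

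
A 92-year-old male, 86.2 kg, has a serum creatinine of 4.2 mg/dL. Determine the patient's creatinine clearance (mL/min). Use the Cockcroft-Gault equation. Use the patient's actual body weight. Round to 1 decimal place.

13.7 mL/min

CrCl = (140 − 92) × 86.2 / (72 × 4.2) = 4137.6 / 302.40 ≈ 13.7 mL/min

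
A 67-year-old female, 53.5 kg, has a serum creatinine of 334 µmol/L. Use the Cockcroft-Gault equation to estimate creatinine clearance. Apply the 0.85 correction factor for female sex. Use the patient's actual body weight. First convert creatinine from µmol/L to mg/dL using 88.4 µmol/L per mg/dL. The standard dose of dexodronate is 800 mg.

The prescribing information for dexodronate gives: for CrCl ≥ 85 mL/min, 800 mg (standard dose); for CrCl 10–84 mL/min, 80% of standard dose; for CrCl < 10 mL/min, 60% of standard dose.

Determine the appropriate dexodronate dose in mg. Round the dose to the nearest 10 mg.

SCr = 334 / 88.4 = 3.778 mg/dL
CrCl = (140 − 67) × 53.5 / (72 × 3.778) × 0.85 = 3905.5 / 272.02 × 0.85 ≈ 12.2 mL/min
CrCl ≈ 12 mL/min → bracket 10–84 mL/min.
80% of 800 mg = 640 mg

640 mg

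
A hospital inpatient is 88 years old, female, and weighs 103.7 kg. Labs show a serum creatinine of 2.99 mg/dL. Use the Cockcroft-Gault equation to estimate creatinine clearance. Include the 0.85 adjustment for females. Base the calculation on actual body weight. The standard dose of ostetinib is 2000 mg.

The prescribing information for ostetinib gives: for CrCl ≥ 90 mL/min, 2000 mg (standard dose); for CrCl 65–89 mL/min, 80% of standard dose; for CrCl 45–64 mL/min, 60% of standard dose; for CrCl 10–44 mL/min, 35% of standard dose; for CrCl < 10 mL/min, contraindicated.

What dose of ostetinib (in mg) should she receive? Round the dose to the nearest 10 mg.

700 mg

CrCl = (140 − 88) × 103.7 / (72 × 2.99) × 0.85 = 5392.4 / 215.28 × 0.85 ≈ 21.3 mL/min
CrCl ≈ 21 mL/min → bracket 10–44 mL/min.
35% of 2000 mg = 700 mg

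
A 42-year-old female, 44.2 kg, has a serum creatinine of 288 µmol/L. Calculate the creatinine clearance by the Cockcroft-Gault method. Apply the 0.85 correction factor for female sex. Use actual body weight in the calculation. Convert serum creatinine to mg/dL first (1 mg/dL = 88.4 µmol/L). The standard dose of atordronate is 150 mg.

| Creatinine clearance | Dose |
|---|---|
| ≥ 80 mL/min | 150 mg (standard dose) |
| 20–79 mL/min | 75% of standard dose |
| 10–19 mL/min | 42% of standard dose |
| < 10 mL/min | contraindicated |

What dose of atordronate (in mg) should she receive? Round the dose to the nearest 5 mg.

65 mg

SCr = 288 / 88.4 = 3.258 mg/dL
CrCl = (140 − 42) × 44.2 / (72 × 3.258) × 0.85 = 4331.6 / 234.58 × 0.85 ≈ 15.7 mL/min
CrCl ≈ 16 mL/min → bracket 10–19 mL/min.
42% of 150 mg = 63 mg → 65 mg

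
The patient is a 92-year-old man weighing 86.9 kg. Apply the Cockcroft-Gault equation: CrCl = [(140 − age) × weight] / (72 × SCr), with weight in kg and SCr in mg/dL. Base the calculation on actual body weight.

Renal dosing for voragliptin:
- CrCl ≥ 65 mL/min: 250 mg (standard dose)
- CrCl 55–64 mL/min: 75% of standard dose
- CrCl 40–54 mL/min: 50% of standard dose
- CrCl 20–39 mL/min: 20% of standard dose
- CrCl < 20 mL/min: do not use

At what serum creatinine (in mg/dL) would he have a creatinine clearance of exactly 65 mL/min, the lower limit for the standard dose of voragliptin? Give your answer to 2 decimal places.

0.89 mg/dL

Standard dose requires CrCl ≥ 65 mL/min.
Set (140 − 92) × 86.9 / (72 × SCr) = 65
SCr = (140 − 92) × 86.9 / (72 × 65) = 0.891 mg/dL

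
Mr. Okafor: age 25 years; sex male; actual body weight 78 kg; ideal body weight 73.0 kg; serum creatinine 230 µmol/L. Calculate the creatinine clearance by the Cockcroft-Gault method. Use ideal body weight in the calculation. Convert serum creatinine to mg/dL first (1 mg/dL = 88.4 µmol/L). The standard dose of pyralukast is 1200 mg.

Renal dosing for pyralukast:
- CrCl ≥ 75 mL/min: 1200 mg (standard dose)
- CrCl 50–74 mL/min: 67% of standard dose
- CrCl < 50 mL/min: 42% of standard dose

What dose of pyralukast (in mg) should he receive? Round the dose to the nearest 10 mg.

500 mg

SCr = 230 / 88.4 = 2.602 mg/dL
CrCl = (140 − 25) × 73 / (72 × 2.602) = 8395.0 / 187.34 ≈ 44.8 mL/min
CrCl ≈ 45 mL/min → bracket < 50 mL/min.
42% of 1200 mg = 504 mg → 500 mg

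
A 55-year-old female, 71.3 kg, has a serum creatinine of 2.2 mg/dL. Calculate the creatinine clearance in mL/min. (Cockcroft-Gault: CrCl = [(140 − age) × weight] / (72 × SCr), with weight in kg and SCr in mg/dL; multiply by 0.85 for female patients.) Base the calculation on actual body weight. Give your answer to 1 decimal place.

CrCl = (140 − 55) × 71.3 / (72 × 2.2) × 0.85 = 6060.5 / 158.40 × 0.85 ≈ 32.5 mL/min

32.5 mL/min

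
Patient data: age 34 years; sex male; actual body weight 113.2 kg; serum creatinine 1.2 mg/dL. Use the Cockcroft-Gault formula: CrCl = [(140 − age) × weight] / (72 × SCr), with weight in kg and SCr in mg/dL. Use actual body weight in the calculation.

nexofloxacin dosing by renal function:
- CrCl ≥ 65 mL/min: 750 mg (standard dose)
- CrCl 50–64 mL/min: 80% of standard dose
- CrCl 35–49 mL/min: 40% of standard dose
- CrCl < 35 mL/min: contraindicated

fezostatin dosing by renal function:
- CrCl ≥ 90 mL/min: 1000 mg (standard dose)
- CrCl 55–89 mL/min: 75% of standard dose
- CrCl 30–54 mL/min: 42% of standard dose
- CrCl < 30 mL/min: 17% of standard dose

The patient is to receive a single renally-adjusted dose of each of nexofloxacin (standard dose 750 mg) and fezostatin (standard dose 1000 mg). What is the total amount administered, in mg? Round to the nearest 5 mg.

1750 mg

CrCl = (140 − 34) × 113.2 / (72 × 1.2) = 11999.2 / 86.40 ≈ 138.9 mL/min
CrCl ≈ 139 mL/min.
nexofloxacin: ≥ 65 mL/min → 100% of 750 mg = 750 mg.
fezostatin: ≥ 90 mL/min → 100% of 1000 mg = 1000 mg.
Total = 750 + 1000 = 1750 mg.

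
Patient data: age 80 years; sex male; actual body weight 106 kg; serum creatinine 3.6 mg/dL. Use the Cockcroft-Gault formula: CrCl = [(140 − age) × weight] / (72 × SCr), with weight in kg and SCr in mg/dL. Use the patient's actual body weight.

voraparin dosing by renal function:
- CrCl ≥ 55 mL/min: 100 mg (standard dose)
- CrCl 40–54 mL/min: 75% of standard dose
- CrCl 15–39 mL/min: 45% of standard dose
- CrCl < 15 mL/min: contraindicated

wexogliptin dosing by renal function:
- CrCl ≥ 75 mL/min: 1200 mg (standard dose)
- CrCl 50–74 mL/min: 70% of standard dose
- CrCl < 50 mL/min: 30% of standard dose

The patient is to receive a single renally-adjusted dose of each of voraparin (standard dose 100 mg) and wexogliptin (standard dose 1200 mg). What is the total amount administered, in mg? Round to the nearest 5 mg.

405 mg

CrCl = (140 − 80) × 106 / (72 × 3.6) = 6360.0 / 259.20 ≈ 24.5 mL/min
CrCl ≈ 25 mL/min.
voraparin: 15–39 mL/min → 45% of 100 mg = 45 mg.
wexogliptin: < 50 mL/min → 30% of 1200 mg = 360 mg.
Total = 45 + 360 = 405 mg.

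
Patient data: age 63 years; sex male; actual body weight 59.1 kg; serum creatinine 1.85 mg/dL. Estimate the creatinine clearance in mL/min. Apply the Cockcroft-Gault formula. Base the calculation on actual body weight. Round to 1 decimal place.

CrCl = (140 − 63) × 59.1 / (72 × 1.85) = 4550.7 / 133.20 ≈ 34.2 mL/min

34.2 mL/min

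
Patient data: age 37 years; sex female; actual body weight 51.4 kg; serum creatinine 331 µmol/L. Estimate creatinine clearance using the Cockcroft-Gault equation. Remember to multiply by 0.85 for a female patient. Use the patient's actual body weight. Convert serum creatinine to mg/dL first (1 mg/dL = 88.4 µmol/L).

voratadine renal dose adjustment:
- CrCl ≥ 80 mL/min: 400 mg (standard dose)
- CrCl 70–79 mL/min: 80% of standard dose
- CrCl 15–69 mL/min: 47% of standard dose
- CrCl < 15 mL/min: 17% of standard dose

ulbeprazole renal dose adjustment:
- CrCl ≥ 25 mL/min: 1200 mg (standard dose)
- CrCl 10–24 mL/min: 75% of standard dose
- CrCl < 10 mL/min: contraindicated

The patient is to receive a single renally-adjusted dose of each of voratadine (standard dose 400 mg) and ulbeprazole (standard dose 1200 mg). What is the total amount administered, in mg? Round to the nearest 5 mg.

SCr = 331 / 88.4 = 3.744 mg/dL
CrCl = (140 − 37) × 51.4 / (72 × 3.744) × 0.85 = 5294.2 / 269.57 × 0.85 ≈ 16.7 mL/min
CrCl ≈ 17 mL/min.
voratadine: 15–69 mL/min → 47% of 400 mg = 188 mg.
ulbeprazole: 10–24 mL/min → 75% of 1200 mg = 900 mg.
Total = 188 + 900 = 1088 mg.

1090 mg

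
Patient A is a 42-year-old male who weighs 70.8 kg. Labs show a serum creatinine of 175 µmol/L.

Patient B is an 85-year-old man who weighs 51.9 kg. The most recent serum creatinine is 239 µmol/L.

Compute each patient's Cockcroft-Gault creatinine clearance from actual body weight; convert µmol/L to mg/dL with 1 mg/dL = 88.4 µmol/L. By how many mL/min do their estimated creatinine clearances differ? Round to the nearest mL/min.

34 mL/min

Patient A: SCr = 175 / 88.4 = 1.98 mg/dL
Patient A: CrCl = (140 − 42) × 70.8 / (72 × 1.98) = 6938.4 / 142.56 ≈ 48.7 mL/min
Patient B: SCr = 239 / 88.4 = 2.704 mg/dL
Patient B: CrCl = (140 − 85) × 51.9 / (72 × 2.704) = 2854.5 / 194.69 ≈ 14.7 mL/min
|48.7 − 14.7| = 34.0 mL/min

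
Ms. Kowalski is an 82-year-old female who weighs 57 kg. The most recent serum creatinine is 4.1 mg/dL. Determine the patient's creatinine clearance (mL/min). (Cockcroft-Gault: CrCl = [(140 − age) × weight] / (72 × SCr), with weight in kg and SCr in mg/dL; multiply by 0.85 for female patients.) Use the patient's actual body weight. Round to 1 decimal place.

9.5 mL/min

CrCl = (140 − 82) × 57 / (72 × 4.1) × 0.85 = 3306.0 / 295.20 × 0.85 ≈ 9.5 mL/min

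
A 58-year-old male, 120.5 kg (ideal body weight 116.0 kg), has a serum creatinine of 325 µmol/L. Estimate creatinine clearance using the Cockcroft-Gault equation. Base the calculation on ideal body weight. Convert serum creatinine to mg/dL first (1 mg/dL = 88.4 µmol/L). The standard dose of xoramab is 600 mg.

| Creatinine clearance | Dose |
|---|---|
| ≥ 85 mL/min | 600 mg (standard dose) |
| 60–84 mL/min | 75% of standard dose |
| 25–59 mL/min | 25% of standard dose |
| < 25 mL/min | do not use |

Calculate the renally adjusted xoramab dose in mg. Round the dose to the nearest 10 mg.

150 mg

SCr = 325 / 88.4 = 3.676 mg/dL
CrCl = (140 − 58) × 116 / (72 × 3.676) = 9512.0 / 264.67 ≈ 35.9 mL/min
CrCl ≈ 36 mL/min → bracket 25–59 mL/min.
25% of 600 mg = 150 mg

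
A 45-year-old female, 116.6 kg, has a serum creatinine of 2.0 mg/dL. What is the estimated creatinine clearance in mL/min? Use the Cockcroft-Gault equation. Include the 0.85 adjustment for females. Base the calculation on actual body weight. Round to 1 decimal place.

CrCl = (140 − 45) × 116.6 / (72 × 2) × 0.85 = 11077.0 / 144.00 × 0.85 ≈ 65.4 mL/min

65.4 mL/min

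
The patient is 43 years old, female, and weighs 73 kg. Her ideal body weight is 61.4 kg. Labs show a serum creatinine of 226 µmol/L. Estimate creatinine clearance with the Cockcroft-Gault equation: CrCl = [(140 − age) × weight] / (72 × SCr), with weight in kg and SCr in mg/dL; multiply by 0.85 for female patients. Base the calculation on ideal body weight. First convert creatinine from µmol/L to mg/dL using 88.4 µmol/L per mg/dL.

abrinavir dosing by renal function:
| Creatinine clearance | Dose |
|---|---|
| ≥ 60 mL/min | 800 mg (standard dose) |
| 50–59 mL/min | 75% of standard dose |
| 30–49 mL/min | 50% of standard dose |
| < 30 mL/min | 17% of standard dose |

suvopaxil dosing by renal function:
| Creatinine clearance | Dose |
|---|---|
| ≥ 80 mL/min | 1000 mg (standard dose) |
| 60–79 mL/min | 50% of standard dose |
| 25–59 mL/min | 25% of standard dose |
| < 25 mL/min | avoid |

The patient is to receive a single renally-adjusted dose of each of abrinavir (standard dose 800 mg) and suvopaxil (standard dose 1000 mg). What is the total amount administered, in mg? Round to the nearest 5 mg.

SCr = 226 / 88.4 = 2.557 mg/dL
CrCl = (140 − 43) × 61.4 / (72 × 2.557) × 0.85 = 5955.8 / 184.10 × 0.85 ≈ 27.5 mL/min
CrCl ≈ 28 mL/min.
abrinavir: < 30 mL/min → 17% of 800 mg = 136 mg.
suvopaxil: 25–59 mL/min → 25% of 1000 mg = 250 mg.
Total = 136 + 250 = 386 mg.

385 mg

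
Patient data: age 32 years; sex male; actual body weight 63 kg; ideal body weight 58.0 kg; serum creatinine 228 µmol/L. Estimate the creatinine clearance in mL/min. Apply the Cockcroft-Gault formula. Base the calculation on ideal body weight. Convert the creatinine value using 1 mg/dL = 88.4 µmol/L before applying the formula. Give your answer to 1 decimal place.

33.7 mL/min

SCr = 228 / 88.4 = 2.579 mg/dL
CrCl = (140 − 32) × 58 / (72 × 2.579) = 6264.0 / 185.69 ≈ 33.7 mL/min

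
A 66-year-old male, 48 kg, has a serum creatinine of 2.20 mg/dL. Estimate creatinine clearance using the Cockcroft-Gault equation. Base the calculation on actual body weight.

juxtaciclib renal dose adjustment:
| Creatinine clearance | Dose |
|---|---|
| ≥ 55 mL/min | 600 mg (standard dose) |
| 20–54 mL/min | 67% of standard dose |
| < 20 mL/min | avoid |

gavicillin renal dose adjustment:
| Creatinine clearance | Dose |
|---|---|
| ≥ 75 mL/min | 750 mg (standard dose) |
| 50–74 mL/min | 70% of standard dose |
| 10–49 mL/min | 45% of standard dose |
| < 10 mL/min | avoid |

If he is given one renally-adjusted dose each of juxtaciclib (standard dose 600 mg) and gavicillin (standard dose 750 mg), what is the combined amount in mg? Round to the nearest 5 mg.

CrCl = (140 − 66) × 48 / (72 × 2.2) = 3552.0 / 158.40 ≈ 22.4 mL/min
CrCl ≈ 22 mL/min.
juxtaciclib: 20–54 mL/min → 67% of 600 mg = 402 mg.
gavicillin: 10–49 mL/min → 45% of 750 mg = 337.5 mg.
Total = 402 + 337.5 = 739.5 mg.

740 mg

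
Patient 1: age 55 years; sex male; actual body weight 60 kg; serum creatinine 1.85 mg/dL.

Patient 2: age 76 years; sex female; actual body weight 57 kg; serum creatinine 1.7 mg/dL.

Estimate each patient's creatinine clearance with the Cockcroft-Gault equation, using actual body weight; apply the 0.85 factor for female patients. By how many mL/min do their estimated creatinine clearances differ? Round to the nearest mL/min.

Patient 1: CrCl = (140 − 55) × 60 / (72 × 1.85) = 5100.0 / 133.20 ≈ 38.3 mL/min
Patient 2: CrCl = (140 − 76) × 57 / (72 × 1.7) × 0.85 = 3648.0 / 122.40 × 0.85 ≈ 25.3 mL/min
|38.3 − 25.3| = 13.0 mL/min

13 mL/min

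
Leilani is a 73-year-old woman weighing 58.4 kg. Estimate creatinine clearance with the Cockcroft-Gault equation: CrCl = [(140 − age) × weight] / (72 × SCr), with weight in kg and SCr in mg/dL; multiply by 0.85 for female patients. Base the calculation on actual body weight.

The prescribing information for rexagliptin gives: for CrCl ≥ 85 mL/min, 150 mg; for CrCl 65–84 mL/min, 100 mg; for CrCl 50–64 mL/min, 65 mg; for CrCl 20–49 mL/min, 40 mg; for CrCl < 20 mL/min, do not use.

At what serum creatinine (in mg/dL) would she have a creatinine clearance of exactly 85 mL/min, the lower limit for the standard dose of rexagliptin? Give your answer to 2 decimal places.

0.54 mg/dL

Standard dose requires CrCl ≥ 85 mL/min.
Set (140 − 73) × 58.4 × 0.85 / (72 × SCr) = 85
SCr = (140 − 73) × 58.4 × 0.85 / (72 × 85) = 0.543 mg/dL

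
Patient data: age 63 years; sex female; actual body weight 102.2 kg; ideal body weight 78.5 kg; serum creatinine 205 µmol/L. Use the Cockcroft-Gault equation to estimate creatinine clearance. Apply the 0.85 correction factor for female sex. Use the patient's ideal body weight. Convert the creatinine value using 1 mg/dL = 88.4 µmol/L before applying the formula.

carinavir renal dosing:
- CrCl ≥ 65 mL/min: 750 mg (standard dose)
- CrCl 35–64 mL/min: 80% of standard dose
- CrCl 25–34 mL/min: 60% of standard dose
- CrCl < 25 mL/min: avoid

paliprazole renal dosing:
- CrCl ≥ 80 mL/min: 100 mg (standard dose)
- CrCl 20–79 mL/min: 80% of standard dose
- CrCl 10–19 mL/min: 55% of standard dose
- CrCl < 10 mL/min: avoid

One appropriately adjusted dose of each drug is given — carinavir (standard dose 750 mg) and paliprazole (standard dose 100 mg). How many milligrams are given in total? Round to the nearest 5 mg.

SCr = 205 / 88.4 = 2.319 mg/dL
CrCl = (140 − 63) × 78.5 / (72 × 2.319) × 0.85 = 6044.5 / 166.97 × 0.85 ≈ 30.8 mL/min
CrCl ≈ 31 mL/min.
carinavir: 25–34 mL/min → 60% of 750 mg = 450 mg.
paliprazole: 20–79 mL/min → 80% of 100 mg = 80 mg.
Total = 450 + 80 = 530 mg.

530 mg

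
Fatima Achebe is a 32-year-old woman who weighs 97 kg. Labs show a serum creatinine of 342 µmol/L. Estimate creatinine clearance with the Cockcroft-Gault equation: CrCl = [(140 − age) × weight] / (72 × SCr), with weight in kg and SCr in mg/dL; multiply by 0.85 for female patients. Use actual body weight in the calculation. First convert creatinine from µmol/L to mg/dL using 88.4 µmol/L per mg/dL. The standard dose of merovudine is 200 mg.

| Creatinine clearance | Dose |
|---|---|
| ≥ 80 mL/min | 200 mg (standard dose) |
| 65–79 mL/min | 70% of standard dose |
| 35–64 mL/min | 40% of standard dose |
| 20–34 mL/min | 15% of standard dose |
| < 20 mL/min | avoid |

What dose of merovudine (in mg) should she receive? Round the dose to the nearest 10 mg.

SCr = 342 / 88.4 = 3.869 mg/dL
CrCl = (140 − 32) × 97 / (72 × 3.869) × 0.85 = 10476.0 / 278.57 × 0.85 ≈ 32.0 mL/min
CrCl ≈ 32 mL/min → bracket 20–34 mL/min.
15% of 200 mg = 30 mg

30 mg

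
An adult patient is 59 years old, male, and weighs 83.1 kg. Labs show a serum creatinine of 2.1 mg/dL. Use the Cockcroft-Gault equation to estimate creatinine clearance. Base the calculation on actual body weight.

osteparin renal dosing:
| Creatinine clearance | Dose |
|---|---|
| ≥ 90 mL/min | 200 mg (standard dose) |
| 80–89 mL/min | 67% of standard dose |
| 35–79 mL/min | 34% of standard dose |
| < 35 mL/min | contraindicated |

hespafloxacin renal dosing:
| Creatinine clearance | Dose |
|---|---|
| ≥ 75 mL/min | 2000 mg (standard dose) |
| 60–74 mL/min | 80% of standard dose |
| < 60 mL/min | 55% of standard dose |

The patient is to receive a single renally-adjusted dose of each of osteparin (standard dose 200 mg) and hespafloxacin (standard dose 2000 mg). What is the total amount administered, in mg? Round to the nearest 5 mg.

CrCl = (140 − 59) × 83.1 / (72 × 2.1) = 6731.1 / 151.20 ≈ 44.5 mL/min
CrCl ≈ 45 mL/min.
osteparin: 35–79 mL/min → 34% of 200 mg = 68 mg.
hespafloxacin: < 60 mL/min → 55% of 2000 mg = 1100 mg.
Total = 68 + 1100 = 1168 mg.

1170 mg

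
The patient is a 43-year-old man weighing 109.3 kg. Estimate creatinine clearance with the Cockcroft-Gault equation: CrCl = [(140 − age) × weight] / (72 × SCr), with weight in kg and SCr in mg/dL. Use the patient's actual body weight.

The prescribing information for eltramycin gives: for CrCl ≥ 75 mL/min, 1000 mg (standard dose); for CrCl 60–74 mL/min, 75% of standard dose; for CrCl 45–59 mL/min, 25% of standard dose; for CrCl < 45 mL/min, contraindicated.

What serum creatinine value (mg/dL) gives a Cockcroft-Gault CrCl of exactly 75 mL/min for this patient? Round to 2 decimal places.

1.96 mg/dL

Standard dose requires CrCl ≥ 75 mL/min.
Set (140 − 43) × 109.3 / (72 × SCr) = 75
SCr = (140 − 43) × 109.3 / (72 × 75) = 1.963 mg/dL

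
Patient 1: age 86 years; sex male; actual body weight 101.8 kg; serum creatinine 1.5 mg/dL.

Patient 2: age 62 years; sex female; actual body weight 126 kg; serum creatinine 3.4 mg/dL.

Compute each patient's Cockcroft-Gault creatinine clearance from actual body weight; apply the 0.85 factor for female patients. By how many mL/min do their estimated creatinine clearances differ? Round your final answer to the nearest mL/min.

17 mL/min

Patient 1: CrCl = (140 − 86) × 101.8 / (72 × 1.5) = 5497.2 / 108.00 ≈ 50.9 mL/min
Patient 2: CrCl = (140 − 62) × 126 / (72 × 3.4) × 0.85 = 9828.0 / 244.80 × 0.85 ≈ 34.1 mL/min
|50.9 − 34.1| = 16.8 mL/min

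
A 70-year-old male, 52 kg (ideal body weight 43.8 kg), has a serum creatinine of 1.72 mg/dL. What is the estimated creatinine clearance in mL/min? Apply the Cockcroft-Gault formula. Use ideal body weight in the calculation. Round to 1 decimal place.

24.8 mL/min

CrCl = (140 − 70) × 43.8 / (72 × 1.72) = 3066.0 / 123.84 ≈ 24.8 mL/min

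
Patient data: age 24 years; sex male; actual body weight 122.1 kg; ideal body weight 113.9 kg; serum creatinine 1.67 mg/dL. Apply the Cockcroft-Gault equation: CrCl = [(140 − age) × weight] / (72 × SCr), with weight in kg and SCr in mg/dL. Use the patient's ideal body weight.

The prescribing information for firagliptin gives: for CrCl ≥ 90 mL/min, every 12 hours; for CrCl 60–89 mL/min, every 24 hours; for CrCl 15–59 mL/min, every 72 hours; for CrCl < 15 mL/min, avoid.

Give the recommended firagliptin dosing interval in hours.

CrCl = (140 − 24) × 113.9 / (72 × 1.67) = 13212.4 / 120.24 ≈ 109.9 mL/min
CrCl ≈ 110 mL/min → bracket ≥ 90 mL/min → every 12 hours.

every 12 hours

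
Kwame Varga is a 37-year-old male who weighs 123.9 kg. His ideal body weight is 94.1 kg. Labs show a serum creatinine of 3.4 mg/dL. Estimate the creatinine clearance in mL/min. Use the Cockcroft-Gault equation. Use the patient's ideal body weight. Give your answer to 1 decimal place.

CrCl = (140 − 37) × 94.1 / (72 × 3.4) = 9692.3 / 244.80 ≈ 39.6 mL/min

39.6 mL/min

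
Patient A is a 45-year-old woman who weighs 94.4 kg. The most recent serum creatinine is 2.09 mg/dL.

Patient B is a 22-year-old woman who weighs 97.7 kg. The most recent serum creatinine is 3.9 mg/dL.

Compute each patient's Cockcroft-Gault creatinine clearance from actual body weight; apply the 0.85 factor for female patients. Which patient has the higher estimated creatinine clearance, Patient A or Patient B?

Patient A: CrCl = (140 − 45) × 94.4 / (72 × 2.09) × 0.85 = 8968.0 / 150.48 × 0.85 ≈ 50.7 mL/min
Patient B: CrCl = (140 − 22) × 97.7 / (72 × 3.9) × 0.85 = 11528.6 / 280.80 × 0.85 ≈ 34.9 mL/min
50.7 vs 34.9 mL/min → Patient A is higher.

Patient A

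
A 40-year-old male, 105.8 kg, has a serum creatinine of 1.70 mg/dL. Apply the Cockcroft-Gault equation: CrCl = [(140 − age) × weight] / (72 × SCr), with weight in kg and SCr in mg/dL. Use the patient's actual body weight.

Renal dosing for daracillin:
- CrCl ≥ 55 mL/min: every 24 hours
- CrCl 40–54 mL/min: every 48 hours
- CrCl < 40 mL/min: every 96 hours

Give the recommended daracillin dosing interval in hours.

every 24 hours

CrCl = (140 − 40) × 105.8 / (72 × 1.7) = 10580.0 / 122.40 ≈ 86.4 mL/min
CrCl ≈ 86 mL/min → bracket ≥ 55 mL/min → every 24 hours.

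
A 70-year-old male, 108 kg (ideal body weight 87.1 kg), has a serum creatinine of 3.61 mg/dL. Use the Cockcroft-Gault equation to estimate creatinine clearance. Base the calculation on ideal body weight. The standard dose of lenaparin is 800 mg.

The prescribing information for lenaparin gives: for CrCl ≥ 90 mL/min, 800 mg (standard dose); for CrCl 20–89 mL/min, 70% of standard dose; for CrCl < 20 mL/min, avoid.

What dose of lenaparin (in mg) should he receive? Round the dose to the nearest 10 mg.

CrCl = (140 − 70) × 87.1 / (72 × 3.61) = 6097.0 / 259.92 ≈ 23.5 mL/min
CrCl ≈ 23 mL/min → bracket 20–89 mL/min.
70% of 800 mg = 560 mg

560 mg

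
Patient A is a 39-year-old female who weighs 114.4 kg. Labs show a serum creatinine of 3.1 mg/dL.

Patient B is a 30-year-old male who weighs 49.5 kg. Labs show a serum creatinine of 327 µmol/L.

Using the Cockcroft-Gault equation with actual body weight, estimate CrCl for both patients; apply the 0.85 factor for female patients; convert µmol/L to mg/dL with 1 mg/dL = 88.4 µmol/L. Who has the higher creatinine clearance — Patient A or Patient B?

Patient A

Patient A: CrCl = (140 − 39) × 114.4 / (72 × 3.1) × 0.85 = 11554.4 / 223.20 × 0.85 ≈ 44.0 mL/min
Patient B: SCr = 327 / 88.4 = 3.699 mg/dL
Patient B: CrCl = (140 − 30) × 49.5 / (72 × 3.699) = 5445.0 / 266.33 ≈ 20.4 mL/min
44.0 vs 20.4 mL/min → Patient A is higher.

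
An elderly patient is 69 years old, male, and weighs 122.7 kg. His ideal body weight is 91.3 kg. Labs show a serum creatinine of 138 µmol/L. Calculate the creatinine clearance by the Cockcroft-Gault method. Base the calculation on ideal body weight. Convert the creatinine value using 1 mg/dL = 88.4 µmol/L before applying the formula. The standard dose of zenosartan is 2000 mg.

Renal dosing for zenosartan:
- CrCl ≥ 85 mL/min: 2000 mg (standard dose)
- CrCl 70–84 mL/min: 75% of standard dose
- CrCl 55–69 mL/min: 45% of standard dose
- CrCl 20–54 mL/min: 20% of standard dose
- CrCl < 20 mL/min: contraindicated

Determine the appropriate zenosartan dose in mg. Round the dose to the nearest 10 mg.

SCr = 138 / 88.4 = 1.561 mg/dL
CrCl = (140 − 69) × 91.3 / (72 × 1.561) = 6482.3 / 112.39 ≈ 57.7 mL/min
CrCl ≈ 58 mL/min → bracket 55–69 mL/min.
45% of 2000 mg = 900 mg

900 mg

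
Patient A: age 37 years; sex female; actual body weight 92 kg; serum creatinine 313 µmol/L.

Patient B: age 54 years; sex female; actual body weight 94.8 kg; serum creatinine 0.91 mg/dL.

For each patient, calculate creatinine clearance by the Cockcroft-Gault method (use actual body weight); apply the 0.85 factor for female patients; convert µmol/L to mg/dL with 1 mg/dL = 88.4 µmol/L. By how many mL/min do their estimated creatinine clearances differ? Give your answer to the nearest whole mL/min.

74 mL/min

Patient A: SCr = 313 / 88.4 = 3.541 mg/dL
Patient A: CrCl = (140 − 37) × 92 / (72 × 3.541) × 0.85 = 9476.0 / 254.95 × 0.85 ≈ 31.6 mL/min
Patient B: CrCl = (140 − 54) × 94.8 / (72 × 0.91) × 0.85 = 8152.8 / 65.52 × 0.85 ≈ 105.8 mL/min
|31.6 − 105.8| = 74.2 mL/min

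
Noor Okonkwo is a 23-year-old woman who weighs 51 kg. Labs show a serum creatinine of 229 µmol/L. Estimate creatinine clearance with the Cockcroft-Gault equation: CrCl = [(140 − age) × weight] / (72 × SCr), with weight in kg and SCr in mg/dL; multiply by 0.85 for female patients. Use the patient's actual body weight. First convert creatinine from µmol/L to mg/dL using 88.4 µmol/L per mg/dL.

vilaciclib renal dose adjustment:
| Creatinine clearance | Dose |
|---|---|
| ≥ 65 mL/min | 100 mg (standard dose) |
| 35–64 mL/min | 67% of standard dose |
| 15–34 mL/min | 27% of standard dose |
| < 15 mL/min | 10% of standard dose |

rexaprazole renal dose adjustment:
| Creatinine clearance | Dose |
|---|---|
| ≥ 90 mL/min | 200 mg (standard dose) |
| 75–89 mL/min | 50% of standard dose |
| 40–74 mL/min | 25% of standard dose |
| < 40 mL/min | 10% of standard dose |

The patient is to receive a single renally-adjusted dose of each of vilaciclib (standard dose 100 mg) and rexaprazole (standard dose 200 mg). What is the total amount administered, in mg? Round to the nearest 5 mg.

45 mg

SCr = 229 / 88.4 = 2.59 mg/dL
CrCl = (140 − 23) × 51 / (72 × 2.59) × 0.85 = 5967.0 / 186.48 × 0.85 ≈ 27.2 mL/min
CrCl ≈ 27 mL/min.
vilaciclib: 15–34 mL/min → 27% of 100 mg = 27 mg.
rexaprazole: < 40 mL/min → 10% of 200 mg = 20 mg.
Total = 27 + 20 = 47 mg.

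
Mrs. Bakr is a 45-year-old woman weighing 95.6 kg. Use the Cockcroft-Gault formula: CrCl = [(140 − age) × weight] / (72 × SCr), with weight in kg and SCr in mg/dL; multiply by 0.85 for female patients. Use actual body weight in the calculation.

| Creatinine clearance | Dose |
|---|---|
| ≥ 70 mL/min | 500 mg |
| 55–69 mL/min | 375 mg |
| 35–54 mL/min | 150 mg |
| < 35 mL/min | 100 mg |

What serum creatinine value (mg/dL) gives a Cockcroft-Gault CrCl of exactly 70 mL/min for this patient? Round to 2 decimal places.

Standard dose requires CrCl ≥ 70 mL/min.
Set (140 − 45) × 95.6 × 0.85 / (72 × SCr) = 70
SCr = (140 − 45) × 95.6 × 0.85 / (72 × 70) = 1.532 mg/dL

1.53 mg/dL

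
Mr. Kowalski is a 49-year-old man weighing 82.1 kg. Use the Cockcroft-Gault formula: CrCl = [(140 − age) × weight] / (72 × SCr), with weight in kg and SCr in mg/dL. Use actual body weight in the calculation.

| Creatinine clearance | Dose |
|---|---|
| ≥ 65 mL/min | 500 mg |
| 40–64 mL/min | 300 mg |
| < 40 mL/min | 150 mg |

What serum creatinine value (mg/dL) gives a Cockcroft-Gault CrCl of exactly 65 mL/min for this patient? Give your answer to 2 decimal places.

Standard dose requires CrCl ≥ 65 mL/min.
Set (140 − 49) × 82.1 / (72 × SCr) = 65
SCr = (140 − 49) × 82.1 / (72 × 65) = 1.596 mg/dL

1.60 mg/dL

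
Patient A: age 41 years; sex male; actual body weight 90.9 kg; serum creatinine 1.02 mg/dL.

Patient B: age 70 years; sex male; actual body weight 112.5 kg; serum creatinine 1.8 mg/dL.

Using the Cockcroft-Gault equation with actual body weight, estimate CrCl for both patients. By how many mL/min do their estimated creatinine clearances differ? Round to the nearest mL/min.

Patient A: CrCl = (140 − 41) × 90.9 / (72 × 1.02) = 8999.1 / 73.44 ≈ 122.5 mL/min
Patient B: CrCl = (140 − 70) × 112.5 / (72 × 1.8) = 7875.0 / 129.60 ≈ 60.8 mL/min
|122.5 − 60.8| = 61.7 mL/min

62 mL/min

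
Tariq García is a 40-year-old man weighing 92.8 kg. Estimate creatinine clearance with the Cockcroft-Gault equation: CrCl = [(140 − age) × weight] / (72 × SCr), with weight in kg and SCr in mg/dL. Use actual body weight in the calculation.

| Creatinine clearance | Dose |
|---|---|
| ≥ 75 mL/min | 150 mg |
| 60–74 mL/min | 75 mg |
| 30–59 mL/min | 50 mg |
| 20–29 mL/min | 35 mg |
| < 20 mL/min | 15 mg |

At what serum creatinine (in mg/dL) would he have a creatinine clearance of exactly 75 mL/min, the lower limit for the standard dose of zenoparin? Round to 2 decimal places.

1.72 mg/dL

Standard dose requires CrCl ≥ 75 mL/min.
Set (140 − 40) × 92.8 / (72 × SCr) = 75
SCr = (140 − 40) × 92.8 / (72 × 75) = 1.719 mg/dL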